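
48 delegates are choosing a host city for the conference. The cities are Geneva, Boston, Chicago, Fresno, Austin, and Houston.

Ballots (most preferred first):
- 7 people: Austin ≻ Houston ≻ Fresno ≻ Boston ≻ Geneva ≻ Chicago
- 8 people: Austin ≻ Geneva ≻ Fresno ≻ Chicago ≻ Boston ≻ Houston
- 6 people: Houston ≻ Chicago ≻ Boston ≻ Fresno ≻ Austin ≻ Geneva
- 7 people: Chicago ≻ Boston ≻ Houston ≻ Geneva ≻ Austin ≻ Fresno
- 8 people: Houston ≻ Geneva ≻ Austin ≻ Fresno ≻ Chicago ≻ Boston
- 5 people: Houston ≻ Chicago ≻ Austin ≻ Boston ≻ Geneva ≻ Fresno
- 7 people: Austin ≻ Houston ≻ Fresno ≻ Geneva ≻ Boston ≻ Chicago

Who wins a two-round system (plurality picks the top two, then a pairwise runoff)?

Houston

Round 1 first-place votes: Geneva 0, Boston 0, Chicago 7, Fresno 0, Austin 22, Houston 19. Austin and Houston advance.
Runoff: Austin is ranked above Houston on 22 ballots, Houston above Austin on 26.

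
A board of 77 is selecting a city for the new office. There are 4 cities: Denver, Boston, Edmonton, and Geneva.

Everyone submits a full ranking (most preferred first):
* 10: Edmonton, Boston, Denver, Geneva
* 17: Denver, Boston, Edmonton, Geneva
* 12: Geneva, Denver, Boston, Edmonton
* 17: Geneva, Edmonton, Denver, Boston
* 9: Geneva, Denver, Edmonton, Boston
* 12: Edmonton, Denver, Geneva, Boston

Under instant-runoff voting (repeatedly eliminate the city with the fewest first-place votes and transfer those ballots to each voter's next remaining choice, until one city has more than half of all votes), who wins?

Edmonton

Round 1: Denver 17, Boston 0, Edmonton 22, Geneva 38. Boston eliminated.
Round 2: Denver 17, Edmonton 22, Geneva 38. Denver eliminated.
Round 3: Edmonton 39, Geneva 38. Edmonton has a majority (≥39).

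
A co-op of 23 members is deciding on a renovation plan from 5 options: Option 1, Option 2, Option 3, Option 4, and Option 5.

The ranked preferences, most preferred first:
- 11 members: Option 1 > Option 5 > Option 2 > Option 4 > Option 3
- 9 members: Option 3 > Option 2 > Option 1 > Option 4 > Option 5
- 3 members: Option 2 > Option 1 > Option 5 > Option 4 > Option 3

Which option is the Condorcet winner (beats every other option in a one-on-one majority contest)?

Option 2 vs Option 1: 12–11
Option 2 vs Option 3: 14–9
Option 2 vs Option 4: 23–0
Option 2 vs Option 5: 12–11
Option 2 beats every other option.

Option 2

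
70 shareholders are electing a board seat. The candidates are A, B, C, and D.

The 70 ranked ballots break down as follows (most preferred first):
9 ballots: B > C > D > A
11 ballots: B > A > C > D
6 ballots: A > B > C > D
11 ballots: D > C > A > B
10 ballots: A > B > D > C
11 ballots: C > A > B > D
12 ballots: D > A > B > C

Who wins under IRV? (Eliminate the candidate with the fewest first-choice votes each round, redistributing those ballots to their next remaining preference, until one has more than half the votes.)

A

Round 1: A 16, B 20, C 11, D 23. C eliminated.
Round 2: A 27, B 20, D 23. B eliminated.
Round 3: A 38, D 32. A has a majority (≥36).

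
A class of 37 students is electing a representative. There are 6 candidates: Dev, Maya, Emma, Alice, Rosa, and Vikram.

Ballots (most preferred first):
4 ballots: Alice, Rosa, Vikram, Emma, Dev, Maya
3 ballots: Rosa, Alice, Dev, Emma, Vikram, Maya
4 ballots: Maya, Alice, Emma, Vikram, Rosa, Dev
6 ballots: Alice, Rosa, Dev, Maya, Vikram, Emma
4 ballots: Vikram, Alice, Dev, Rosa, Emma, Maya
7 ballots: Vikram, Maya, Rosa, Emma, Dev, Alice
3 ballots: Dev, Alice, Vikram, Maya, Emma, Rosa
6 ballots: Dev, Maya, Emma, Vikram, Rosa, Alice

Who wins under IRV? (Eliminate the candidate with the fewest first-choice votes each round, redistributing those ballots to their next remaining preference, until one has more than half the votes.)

Alice

Round 1: Dev 9, Maya 4, Emma 0, Alice 10, Rosa 3, Vikram 11. Emma eliminated.
Round 2: Dev 9, Maya 4, Alice 10, Rosa 3, Vikram 11. Rosa eliminated.
Round 3: Dev 9, Maya 4, Alice 13, Vikram 11. Maya eliminated.
Round 4: Dev 9, Alice 17, Vikram 11. Dev eliminated.
Round 5: Alice 20, Vikram 17. Alice has a majority (≥19).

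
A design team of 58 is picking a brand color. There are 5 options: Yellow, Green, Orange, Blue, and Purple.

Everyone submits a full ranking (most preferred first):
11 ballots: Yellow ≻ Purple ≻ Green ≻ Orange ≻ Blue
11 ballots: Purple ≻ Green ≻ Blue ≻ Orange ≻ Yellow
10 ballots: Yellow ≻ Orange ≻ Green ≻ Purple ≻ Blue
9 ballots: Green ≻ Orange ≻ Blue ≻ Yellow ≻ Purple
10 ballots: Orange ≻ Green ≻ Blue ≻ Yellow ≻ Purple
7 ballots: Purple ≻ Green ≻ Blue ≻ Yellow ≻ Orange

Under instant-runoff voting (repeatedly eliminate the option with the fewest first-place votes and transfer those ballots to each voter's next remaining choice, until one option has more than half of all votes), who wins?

Round 1: Yellow 21, Green 9, Orange 10, Blue 0, Purple 18. Blue eliminated.
Round 2: Yellow 21, Green 9, Orange 10, Purple 18. Green eliminated.
Round 3: Yellow 21, Orange 19, Purple 18. Purple eliminated.
Round 4: Yellow 28, Orange 30. Orange has a majority (≥30).

Orange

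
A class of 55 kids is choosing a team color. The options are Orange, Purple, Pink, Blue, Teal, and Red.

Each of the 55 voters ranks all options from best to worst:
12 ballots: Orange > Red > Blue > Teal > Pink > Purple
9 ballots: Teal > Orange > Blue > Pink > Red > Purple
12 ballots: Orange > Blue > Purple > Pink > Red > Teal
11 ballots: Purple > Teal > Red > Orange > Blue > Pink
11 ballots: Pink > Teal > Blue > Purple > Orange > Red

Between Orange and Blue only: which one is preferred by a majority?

Orange is ranked above Blue on 44 ballots; Blue above Orange on 11.

Orange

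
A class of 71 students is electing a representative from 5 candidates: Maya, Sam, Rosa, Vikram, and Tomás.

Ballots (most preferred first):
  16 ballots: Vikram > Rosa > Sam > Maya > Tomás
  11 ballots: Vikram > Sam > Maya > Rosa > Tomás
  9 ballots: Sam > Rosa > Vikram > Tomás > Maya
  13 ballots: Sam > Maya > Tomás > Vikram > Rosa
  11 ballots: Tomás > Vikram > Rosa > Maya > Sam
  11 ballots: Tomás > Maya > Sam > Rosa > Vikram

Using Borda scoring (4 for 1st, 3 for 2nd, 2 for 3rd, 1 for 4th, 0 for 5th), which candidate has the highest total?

Sam

Maya: 16×1 + 11×2 + 9×0 + 13×3 + 11×1 + 11×3 = 121
Sam: 16×2 + 11×3 + 9×4 + 13×4 + 11×0 + 11×2 = 175
Rosa: 16×3 + 11×1 + 9×3 + 13×0 + 11×2 + 11×1 = 119
Vikram: 16×4 + 11×4 + 9×2 + 13×1 + 11×3 + 11×0 = 172
Tomás: 16×0 + 11×0 + 9×1 + 13×2 + 11×4 + 11×4 = 123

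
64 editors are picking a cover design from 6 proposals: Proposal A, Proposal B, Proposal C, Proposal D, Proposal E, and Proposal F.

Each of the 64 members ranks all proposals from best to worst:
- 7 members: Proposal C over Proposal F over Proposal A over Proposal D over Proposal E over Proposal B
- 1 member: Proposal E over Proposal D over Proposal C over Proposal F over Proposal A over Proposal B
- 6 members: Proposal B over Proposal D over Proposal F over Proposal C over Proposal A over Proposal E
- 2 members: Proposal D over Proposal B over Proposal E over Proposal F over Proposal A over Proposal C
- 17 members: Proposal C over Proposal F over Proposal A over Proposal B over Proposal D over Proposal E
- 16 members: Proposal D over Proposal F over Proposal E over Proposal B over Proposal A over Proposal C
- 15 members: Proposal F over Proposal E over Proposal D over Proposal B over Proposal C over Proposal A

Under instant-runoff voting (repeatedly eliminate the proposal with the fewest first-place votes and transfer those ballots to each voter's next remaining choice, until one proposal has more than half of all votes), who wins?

Round 1: Proposal A 0, Proposal B 6, Proposal C 24, Proposal D 18, Proposal E 1, Proposal F 15. Proposal A eliminated.
Round 2: Proposal B 6, Proposal C 24, Proposal D 18, Proposal E 1, Proposal F 15. Proposal E eliminated.
Round 3: Proposal B 6, Proposal C 24, Proposal D 19, Proposal F 15. Proposal B eliminated.
Round 4: Proposal C 24, Proposal D 25, Proposal F 15. Proposal F eliminated.
Round 5: Proposal C 24, Proposal D 40. Proposal D has a majority (≥33).

Proposal D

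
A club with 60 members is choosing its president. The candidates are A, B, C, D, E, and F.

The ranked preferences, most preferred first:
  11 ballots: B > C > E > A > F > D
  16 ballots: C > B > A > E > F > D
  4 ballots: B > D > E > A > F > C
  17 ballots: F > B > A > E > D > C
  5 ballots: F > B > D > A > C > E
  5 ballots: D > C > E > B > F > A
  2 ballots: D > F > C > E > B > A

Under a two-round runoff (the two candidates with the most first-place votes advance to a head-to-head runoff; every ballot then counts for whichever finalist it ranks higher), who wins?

C

Round 1 first-place votes: A 0, B 15, C 16, D 7, E 0, F 22. F and C advance.
Runoff: F is ranked above C on 28 ballots, C above F on 32.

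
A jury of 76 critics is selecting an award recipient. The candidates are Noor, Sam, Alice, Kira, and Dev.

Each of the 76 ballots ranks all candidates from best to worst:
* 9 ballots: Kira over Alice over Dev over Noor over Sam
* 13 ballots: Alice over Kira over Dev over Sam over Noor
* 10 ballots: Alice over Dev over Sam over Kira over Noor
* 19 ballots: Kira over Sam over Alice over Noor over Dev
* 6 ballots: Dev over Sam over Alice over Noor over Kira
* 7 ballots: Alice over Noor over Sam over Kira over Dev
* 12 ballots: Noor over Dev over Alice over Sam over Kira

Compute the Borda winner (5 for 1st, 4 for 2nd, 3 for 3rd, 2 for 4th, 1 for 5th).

Alice

Noor: 9×2 + 13×1 + 10×1 + 19×2 + 6×2 + 7×4 + 12×5 = 179
Sam: 9×1 + 13×2 + 10×3 + 19×4 + 6×4 + 7×3 + 12×2 = 210
Alice: 9×4 + 13×5 + 10×5 + 19×3 + 6×3 + 7×5 + 12×3 = 297
Kira: 9×5 + 13×4 + 10×2 + 19×5 + 6×1 + 7×2 + 12×1 = 244
Dev: 9×3 + 13×3 + 10×4 + 19×1 + 6×5 + 7×1 + 12×4 = 210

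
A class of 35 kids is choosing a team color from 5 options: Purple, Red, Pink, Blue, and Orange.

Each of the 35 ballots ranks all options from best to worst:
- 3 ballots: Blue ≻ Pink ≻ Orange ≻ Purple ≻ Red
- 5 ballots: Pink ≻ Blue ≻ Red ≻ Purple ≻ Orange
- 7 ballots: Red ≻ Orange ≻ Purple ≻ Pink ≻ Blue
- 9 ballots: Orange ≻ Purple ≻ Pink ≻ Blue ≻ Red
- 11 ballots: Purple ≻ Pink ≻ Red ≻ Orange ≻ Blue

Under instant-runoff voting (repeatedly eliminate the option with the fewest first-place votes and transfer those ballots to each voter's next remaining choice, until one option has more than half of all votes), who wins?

Orange

Round 1: Purple 11, Red 7, Pink 5, Blue 3, Orange 9. Blue eliminated.
Round 2: Purple 11, Red 7, Pink 8, Orange 9. Red eliminated.
Round 3: Purple 11, Pink 8, Orange 16. Pink eliminated.
Round 4: Purple 16, Orange 19. Orange has a majority (≥18).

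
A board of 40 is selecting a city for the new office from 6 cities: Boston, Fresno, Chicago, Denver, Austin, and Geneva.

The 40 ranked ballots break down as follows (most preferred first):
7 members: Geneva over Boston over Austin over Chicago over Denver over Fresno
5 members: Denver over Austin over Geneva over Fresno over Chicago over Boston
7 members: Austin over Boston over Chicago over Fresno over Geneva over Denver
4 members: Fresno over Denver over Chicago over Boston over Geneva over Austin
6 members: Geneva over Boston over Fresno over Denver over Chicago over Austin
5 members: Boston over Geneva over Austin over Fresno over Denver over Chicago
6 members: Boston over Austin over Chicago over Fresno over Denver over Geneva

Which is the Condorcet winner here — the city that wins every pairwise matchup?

Boston

Boston vs Fresno: 31–9
Boston vs Chicago: 31–9
Boston vs Denver: 31–9
Boston vs Austin: 28–12
Boston vs Geneva: 22–18
Boston beats every other city.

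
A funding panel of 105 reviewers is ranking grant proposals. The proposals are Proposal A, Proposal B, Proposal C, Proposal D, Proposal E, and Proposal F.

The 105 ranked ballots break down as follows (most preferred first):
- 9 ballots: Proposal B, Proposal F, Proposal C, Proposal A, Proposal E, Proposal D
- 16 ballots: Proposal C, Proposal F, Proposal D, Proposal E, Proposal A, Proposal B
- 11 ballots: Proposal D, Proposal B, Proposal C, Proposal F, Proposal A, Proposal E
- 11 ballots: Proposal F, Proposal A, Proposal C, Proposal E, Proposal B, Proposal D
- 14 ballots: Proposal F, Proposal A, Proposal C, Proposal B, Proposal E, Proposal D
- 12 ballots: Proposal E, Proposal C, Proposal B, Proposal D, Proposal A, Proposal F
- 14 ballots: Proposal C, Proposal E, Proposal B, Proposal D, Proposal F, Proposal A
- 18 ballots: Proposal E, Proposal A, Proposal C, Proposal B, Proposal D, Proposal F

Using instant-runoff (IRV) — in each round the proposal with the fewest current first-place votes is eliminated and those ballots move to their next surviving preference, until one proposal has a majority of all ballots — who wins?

Round 1: Proposal A 0, Proposal B 9, Proposal C 30, Proposal D 11, Proposal E 30, Proposal F 25. Proposal A eliminated.
Round 2: Proposal B 9, Proposal C 30, Proposal D 11, Proposal E 30, Proposal F 25. Proposal B eliminated.
Round 3: Proposal C 30, Proposal D 11, Proposal E 30, Proposal F 34. Proposal D eliminated.
Round 4: Proposal C 41, Proposal E 30, Proposal F 34. Proposal E eliminated.
Round 5: Proposal C 71, Proposal F 34. Proposal C has a majority (≥53).

Proposal C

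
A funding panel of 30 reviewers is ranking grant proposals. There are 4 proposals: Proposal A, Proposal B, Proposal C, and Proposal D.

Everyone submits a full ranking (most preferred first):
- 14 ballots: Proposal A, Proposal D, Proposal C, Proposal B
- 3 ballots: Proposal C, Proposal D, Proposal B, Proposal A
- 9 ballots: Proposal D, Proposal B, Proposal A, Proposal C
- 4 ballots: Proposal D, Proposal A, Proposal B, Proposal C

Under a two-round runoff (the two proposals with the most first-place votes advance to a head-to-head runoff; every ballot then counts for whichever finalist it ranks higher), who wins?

Proposal D

Round 1 first-place votes: Proposal A 14, Proposal B 0, Proposal C 3, Proposal D 13. Proposal A and Proposal D advance.
Runoff: Proposal A is ranked above Proposal D on 14 ballots, Proposal D above Proposal A on 16.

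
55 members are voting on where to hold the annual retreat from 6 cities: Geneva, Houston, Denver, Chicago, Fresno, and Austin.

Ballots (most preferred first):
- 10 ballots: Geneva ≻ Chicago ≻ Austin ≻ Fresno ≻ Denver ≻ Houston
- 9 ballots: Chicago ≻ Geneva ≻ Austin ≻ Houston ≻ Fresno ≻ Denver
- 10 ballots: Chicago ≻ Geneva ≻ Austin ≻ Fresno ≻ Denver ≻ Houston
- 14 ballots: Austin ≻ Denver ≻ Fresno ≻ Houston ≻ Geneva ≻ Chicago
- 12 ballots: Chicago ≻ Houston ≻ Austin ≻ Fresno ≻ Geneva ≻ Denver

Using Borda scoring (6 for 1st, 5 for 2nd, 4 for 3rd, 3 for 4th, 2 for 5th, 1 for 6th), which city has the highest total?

Geneva: 10×6 + 9×5 + 10×5 + 14×2 + 12×2 = 207
Houston: 10×1 + 9×3 + 10×1 + 14×3 + 12×5 = 149
Denver: 10×2 + 9×1 + 10×2 + 14×5 + 12×1 = 131
Chicago: 10×5 + 9×6 + 10×6 + 14×1 + 12×6 = 250
Fresno: 10×3 + 9×2 + 10×3 + 14×4 + 12×3 = 170
Austin: 10×4 + 9×4 + 10×4 + 14×6 + 12×4 = 248

Chicago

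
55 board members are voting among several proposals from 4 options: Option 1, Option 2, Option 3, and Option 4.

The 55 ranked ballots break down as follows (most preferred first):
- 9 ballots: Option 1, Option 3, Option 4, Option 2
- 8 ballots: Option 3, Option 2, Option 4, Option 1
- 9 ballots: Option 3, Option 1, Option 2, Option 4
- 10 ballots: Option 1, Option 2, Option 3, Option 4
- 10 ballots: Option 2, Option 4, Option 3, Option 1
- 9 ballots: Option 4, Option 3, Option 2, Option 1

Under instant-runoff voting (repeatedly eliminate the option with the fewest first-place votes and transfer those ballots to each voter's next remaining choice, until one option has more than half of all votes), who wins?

Option 3

Round 1: Option 1 19, Option 2 10, Option 3 17, Option 4 9. Option 4 eliminated.
Round 2: Option 1 19, Option 2 10, Option 3 26. Option 2 eliminated.
Round 3: Option 1 19, Option 3 36. Option 3 has a majority (≥28).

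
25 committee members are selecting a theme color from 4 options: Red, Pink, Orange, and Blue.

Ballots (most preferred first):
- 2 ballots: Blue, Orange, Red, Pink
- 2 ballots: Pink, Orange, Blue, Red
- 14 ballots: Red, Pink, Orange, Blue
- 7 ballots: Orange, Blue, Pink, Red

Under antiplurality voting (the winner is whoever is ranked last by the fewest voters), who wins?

Last-place votes: Red 9, Pink 2, Orange 0, Blue 14.

Orange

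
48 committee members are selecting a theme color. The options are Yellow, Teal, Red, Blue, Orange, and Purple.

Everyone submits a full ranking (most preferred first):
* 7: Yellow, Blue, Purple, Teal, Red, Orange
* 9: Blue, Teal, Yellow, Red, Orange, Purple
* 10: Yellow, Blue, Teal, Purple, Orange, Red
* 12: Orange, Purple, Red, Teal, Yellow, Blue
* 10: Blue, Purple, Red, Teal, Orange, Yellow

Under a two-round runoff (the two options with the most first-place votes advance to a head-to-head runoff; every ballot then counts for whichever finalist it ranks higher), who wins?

Yellow

Round 1 first-place votes: Yellow 17, Teal 0, Red 0, Blue 19, Orange 12, Purple 0. Blue and Yellow advance.
Runoff: Blue is ranked above Yellow on 19 ballots, Yellow above Blue on 29.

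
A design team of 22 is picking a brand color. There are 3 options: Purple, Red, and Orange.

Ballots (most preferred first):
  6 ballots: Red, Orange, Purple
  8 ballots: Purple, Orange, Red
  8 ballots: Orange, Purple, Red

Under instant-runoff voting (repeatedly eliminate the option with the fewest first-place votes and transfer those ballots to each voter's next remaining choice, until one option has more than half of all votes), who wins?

Orange

Round 1: Purple 8, Red 6, Orange 8. Red eliminated.
Round 2: Purple 8, Orange 14. Orange has a majority (≥12).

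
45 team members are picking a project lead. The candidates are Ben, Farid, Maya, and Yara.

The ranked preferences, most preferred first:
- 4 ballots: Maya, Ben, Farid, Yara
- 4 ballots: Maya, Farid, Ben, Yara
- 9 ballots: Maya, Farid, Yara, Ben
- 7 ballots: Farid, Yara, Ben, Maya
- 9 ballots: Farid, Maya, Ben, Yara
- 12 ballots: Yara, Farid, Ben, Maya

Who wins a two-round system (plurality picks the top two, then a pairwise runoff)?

Round 1 first-place votes: Ben 0, Farid 16, Maya 17, Yara 12. Maya and Farid advance.
Runoff: Maya is ranked above Farid on 17 ballots, Farid above Maya on 28.

Farid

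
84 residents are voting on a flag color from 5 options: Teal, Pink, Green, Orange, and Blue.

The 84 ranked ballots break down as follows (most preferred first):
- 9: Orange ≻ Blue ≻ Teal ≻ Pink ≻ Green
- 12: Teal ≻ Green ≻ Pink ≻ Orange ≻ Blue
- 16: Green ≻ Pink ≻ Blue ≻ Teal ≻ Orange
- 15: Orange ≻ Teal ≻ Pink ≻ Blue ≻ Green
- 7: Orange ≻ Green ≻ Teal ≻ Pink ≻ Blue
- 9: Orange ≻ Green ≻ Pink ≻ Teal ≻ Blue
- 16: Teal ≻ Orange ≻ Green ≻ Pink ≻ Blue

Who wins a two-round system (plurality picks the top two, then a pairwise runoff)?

Teal

Round 1 first-place votes: Teal 28, Pink 0, Green 16, Orange 40, Blue 0. Orange and Teal advance.
Runoff: Orange is ranked above Teal on 40 ballots, Teal above Orange on 44.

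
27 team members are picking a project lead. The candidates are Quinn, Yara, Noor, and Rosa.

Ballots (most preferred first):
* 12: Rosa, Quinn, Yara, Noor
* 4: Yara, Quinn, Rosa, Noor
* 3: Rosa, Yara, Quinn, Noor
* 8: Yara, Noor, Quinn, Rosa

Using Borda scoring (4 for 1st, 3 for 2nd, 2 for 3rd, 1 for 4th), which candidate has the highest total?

Quinn: 12×3 + 4×3 + 3×2 + 8×2 = 70
Yara: 12×2 + 4×4 + 3×3 + 8×4 = 81
Noor: 12×1 + 4×1 + 3×1 + 8×3 = 43
Rosa: 12×4 + 4×2 + 3×4 + 8×1 = 76

Yara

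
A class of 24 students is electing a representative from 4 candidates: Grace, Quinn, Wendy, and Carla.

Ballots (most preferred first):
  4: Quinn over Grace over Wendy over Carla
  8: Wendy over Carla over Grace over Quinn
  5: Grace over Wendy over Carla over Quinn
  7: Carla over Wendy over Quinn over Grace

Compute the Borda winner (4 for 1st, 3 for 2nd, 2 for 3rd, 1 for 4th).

Wendy

Grace: 4×3 + 8×2 + 5×4 + 7×1 = 55
Quinn: 4×4 + 8×1 + 5×1 + 7×2 = 43
Wendy: 4×2 + 8×4 + 5×3 + 7×3 = 76
Carla: 4×1 + 8×3 + 5×2 + 7×4 = 66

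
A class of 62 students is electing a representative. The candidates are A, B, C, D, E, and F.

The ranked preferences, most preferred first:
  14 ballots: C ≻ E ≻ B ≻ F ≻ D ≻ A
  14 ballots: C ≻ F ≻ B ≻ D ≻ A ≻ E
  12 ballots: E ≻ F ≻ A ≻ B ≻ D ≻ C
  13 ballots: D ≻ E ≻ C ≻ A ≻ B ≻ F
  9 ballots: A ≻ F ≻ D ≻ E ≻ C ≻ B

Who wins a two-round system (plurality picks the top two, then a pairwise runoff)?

D

Round 1 first-place votes: A 9, B 0, C 28, D 13, E 12, F 0. C and D advance.
Runoff: C is ranked above D on 28 ballots, D above C on 34.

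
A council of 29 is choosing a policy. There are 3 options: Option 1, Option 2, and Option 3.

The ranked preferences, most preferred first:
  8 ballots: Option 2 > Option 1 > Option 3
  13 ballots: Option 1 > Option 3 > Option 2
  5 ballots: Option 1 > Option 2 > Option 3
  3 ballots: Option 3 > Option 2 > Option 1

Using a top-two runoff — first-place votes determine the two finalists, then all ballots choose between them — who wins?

Round 1 first-place votes: Option 1 18, Option 2 8, Option 3 3. Option 1 and Option 2 advance.
Runoff: Option 1 is ranked above Option 2 on 18 ballots, Option 2 above Option 1 on 11.

Option 1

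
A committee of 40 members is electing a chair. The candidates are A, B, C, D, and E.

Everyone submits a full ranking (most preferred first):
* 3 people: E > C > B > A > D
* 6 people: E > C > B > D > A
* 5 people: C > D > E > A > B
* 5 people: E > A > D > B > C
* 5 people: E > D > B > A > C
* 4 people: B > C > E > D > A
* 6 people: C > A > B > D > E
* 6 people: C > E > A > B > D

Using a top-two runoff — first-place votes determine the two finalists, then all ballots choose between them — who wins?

Round 1 first-place votes: A 0, B 4, C 17, D 0, E 19. E and C advance.
Runoff: E is ranked above C on 19 ballots, C above E on 21.

C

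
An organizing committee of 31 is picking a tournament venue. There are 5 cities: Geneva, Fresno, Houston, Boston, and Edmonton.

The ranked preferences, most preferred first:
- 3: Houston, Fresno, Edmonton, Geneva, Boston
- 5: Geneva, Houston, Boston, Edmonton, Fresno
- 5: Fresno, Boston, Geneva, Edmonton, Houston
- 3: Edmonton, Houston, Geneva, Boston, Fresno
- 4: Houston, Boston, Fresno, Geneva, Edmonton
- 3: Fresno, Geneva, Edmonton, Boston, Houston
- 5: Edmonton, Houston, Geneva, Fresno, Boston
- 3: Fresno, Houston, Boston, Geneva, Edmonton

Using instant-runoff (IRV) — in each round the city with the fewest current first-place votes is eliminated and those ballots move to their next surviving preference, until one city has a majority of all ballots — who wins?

Round 1: Geneva 5, Fresno 11, Houston 7, Boston 0, Edmonton 8. Boston eliminated.
Round 2: Geneva 5, Fresno 11, Houston 7, Edmonton 8. Geneva eliminated.
Round 3: Fresno 11, Houston 12, Edmonton 8. Edmonton eliminated.
Round 4: Fresno 11, Houston 20. Houston has a majority (≥16).

Houston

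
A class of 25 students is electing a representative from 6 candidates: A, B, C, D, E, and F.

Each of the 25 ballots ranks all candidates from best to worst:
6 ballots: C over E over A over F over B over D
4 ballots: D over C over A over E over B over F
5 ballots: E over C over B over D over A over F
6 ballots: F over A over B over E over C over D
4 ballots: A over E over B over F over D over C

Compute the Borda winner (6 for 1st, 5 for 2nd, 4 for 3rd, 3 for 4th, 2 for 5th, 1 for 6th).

A: 6×4 + 4×4 + 5×2 + 6×5 + 4×6 = 104
B: 6×2 + 4×2 + 5×4 + 6×4 + 4×4 = 80
C: 6×6 + 4×5 + 5×5 + 6×2 + 4×1 = 97
D: 6×1 + 4×6 + 5×3 + 6×1 + 4×2 = 59
E: 6×5 + 4×3 + 5×6 + 6×3 + 4×5 = 110
F: 6×3 + 4×1 + 5×1 + 6×6 + 4×3 = 75

E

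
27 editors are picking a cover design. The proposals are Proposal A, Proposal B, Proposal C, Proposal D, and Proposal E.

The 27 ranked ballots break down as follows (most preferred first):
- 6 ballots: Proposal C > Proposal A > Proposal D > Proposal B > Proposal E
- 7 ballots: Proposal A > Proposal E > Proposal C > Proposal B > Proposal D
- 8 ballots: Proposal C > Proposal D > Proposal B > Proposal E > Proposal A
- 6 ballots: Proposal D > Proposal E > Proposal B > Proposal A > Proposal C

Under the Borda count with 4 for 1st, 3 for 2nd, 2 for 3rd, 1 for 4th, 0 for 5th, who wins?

Proposal A: 6×3 + 7×4 + 8×0 + 6×1 = 52
Proposal B: 6×1 + 7×1 + 8×2 + 6×2 = 41
Proposal C: 6×4 + 7×2 + 8×4 + 6×0 = 70
Proposal D: 6×2 + 7×0 + 8×3 + 6×4 = 60
Proposal E: 6×0 + 7×3 + 8×1 + 6×3 = 47

Proposal C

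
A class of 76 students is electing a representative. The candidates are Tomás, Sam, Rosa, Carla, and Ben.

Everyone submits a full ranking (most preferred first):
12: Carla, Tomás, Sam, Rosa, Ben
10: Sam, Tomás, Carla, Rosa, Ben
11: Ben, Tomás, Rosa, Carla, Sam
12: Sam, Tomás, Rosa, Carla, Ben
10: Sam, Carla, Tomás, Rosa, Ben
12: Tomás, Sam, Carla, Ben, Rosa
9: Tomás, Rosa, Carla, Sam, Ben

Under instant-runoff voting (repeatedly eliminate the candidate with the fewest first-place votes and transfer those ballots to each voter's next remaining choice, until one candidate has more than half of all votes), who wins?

Tomás

Round 1: Tomás 21, Sam 32, Rosa 0, Carla 12, Ben 11. Rosa eliminated.
Round 2: Tomás 21, Sam 32, Carla 12, Ben 11. Ben eliminated.
Round 3: Tomás 32, Sam 32, Carla 12. Carla eliminated.
Round 4: Tomás 44, Sam 32. Tomás has a majority (≥39).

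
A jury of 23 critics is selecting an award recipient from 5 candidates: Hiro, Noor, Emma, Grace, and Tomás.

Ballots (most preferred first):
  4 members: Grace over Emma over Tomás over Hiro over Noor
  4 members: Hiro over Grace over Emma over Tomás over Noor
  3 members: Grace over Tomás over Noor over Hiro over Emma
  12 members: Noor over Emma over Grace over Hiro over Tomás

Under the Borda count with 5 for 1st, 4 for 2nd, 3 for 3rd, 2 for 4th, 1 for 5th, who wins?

Grace

Hiro: 4×2 + 4×5 + 3×2 + 12×2 = 58
Noor: 4×1 + 4×1 + 3×3 + 12×5 = 77
Emma: 4×4 + 4×3 + 3×1 + 12×4 = 79
Grace: 4×5 + 4×4 + 3×5 + 12×3 = 87
Tomás: 4×3 + 4×2 + 3×4 + 12×1 = 44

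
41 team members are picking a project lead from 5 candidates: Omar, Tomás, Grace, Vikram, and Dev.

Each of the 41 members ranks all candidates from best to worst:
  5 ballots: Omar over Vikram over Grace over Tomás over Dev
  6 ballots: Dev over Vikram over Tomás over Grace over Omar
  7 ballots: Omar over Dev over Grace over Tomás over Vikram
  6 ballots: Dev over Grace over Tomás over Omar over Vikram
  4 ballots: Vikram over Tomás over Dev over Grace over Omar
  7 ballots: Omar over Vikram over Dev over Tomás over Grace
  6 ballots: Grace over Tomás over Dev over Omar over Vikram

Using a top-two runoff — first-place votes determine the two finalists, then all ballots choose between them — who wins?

Round 1 first-place votes: Omar 19, Tomás 0, Grace 6, Vikram 4, Dev 12. Omar and Dev advance.
Runoff: Omar is ranked above Dev on 19 ballots, Dev above Omar on 22.

Dev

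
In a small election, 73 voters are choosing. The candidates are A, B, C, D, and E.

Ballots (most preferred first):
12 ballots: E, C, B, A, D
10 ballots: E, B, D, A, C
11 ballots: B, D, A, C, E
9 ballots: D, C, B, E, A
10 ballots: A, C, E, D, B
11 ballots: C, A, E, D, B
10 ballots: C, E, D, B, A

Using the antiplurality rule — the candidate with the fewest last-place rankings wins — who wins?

C

Last-place votes: A 19, B 21, C 10, D 12, E 11.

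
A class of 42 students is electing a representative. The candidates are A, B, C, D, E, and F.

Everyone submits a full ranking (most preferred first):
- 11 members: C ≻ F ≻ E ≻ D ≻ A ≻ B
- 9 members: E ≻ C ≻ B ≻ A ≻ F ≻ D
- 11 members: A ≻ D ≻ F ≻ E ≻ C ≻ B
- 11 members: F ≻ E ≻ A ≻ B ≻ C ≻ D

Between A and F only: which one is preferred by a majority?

A is ranked above F on 20 ballots; F above A on 22.

F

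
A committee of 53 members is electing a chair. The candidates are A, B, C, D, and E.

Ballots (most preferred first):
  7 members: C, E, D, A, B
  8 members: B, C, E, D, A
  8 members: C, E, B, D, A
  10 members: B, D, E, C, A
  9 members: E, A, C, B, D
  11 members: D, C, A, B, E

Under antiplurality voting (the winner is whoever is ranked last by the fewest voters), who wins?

C

Last-place votes: A 26, B 7, C 0, D 9, E 11.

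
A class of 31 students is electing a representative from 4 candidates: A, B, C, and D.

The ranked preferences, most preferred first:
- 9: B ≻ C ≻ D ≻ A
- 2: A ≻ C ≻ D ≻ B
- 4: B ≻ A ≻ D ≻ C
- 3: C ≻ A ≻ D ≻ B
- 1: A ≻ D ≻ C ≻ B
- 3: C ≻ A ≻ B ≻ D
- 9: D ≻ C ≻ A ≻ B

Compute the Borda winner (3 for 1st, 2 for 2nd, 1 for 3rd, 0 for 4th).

C

A: 9×0 + 2×3 + 4×2 + 3×2 + 1×3 + 3×2 + 9×1 = 38
B: 9×3 + 2×0 + 4×3 + 3×0 + 1×0 + 3×1 + 9×0 = 42
C: 9×2 + 2×2 + 4×0 + 3×3 + 1×1 + 3×3 + 9×2 = 59
D: 9×1 + 2×1 + 4×1 + 3×1 + 1×2 + 3×0 + 9×3 = 47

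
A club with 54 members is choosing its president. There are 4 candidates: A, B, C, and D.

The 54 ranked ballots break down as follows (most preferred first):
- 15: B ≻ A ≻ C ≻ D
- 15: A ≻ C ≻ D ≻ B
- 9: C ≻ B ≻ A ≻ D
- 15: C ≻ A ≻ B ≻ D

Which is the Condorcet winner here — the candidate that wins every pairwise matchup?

A vs B: 30–24
A vs C: 30–24
A vs D: 54–0
A beats every other candidate.

A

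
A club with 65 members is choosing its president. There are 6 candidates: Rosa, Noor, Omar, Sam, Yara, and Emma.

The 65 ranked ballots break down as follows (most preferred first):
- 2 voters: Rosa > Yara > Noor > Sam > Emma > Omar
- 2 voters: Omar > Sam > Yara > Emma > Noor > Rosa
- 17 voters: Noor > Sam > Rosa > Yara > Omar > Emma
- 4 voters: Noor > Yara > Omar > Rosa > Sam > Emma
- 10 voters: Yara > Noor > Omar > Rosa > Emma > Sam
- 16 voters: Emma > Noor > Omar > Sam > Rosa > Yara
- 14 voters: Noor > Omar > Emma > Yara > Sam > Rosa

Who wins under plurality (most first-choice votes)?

First-place votes: Rosa 2, Noor 35, Omar 2, Sam 0, Yara 10, Emma 16.

Noor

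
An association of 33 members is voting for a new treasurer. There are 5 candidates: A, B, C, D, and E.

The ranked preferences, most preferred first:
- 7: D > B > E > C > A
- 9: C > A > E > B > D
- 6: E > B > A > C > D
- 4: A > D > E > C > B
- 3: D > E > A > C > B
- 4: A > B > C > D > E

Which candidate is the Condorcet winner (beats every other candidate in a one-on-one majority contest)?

A

A vs B: 20–13
A vs C: 17–16
A vs D: 23–10
A vs E: 17–16
A beats every other candidate.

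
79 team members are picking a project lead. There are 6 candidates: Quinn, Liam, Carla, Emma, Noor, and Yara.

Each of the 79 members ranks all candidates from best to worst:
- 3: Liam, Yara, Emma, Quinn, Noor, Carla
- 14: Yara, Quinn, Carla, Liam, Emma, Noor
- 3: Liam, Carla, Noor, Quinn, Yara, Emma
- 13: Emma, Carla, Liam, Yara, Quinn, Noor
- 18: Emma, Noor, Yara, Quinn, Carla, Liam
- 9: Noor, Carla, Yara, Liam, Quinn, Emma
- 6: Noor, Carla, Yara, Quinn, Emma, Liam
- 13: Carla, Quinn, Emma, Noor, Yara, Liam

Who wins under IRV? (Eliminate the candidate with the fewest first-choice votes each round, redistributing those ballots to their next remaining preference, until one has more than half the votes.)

Carla

Round 1: Quinn 0, Liam 6, Carla 13, Emma 31, Noor 15, Yara 14. Quinn eliminated.
Round 2: Liam 6, Carla 13, Emma 31, Noor 15, Yara 14. Liam eliminated.
Round 3: Carla 16, Emma 31, Noor 15, Yara 17. Noor eliminated.
Round 4: Carla 31, Emma 31, Yara 17. Yara eliminated.
Round 5: Carla 45, Emma 34. Carla has a majority (≥40).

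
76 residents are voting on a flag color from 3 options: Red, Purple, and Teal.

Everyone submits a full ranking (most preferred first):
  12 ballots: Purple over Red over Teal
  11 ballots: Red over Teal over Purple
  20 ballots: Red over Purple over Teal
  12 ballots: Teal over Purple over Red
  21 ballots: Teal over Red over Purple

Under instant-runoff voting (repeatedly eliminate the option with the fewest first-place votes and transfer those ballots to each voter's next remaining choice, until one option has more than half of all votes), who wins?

Round 1: Red 31, Purple 12, Teal 33. Purple eliminated.
Round 2: Red 43, Teal 33. Red has a majority (≥39).

Red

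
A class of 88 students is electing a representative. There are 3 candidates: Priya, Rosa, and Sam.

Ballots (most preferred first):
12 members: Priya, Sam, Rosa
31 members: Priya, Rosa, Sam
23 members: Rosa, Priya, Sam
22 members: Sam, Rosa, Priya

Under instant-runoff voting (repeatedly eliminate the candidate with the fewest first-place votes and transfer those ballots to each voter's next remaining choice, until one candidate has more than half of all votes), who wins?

Round 1: Priya 43, Rosa 23, Sam 22. Sam eliminated.
Round 2: Priya 43, Rosa 45. Rosa has a majority (≥45).

Rosa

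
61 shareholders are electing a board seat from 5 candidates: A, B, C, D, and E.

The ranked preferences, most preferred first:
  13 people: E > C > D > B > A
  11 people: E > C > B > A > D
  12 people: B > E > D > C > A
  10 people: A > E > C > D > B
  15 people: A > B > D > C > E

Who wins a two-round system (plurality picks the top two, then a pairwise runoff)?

E

Round 1 first-place votes: A 25, B 12, C 0, D 0, E 24. A and E advance.
Runoff: A is ranked above E on 25 ballots, E above A on 36.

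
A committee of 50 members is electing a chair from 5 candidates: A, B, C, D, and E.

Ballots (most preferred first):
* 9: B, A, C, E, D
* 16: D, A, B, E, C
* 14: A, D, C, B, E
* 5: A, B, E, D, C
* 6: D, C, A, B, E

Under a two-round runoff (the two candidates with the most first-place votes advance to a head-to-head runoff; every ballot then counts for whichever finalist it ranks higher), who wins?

Round 1 first-place votes: A 19, B 9, C 0, D 22, E 0. D and A advance.
Runoff: D is ranked above A on 22 ballots, A above D on 28.

A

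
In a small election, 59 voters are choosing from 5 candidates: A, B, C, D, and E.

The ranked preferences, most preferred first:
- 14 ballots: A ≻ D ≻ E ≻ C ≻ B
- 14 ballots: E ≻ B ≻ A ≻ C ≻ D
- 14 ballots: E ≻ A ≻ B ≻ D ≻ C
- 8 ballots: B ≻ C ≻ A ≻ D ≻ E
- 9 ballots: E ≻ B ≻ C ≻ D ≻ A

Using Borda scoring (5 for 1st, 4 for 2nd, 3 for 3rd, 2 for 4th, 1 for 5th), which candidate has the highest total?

A: 14×5 + 14×3 + 14×4 + 8×3 + 9×1 = 201
B: 14×1 + 14×4 + 14×3 + 8×5 + 9×4 = 188
C: 14×2 + 14×2 + 14×1 + 8×4 + 9×3 = 129
D: 14×4 + 14×1 + 14×2 + 8×2 + 9×2 = 132
E: 14×3 + 14×5 + 14×5 + 8×1 + 9×5 = 235

E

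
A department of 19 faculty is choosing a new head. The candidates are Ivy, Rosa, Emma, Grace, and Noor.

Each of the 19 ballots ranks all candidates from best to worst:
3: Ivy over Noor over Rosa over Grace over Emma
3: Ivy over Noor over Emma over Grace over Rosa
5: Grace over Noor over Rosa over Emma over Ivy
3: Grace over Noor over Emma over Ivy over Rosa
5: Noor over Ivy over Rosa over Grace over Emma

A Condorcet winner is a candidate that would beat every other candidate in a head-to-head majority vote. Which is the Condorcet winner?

Noor vs Ivy: 13–6
Noor vs Rosa: 19–0
Noor vs Emma: 19–0
Noor vs Grace: 11–8
Noor beats every other candidate.

Noor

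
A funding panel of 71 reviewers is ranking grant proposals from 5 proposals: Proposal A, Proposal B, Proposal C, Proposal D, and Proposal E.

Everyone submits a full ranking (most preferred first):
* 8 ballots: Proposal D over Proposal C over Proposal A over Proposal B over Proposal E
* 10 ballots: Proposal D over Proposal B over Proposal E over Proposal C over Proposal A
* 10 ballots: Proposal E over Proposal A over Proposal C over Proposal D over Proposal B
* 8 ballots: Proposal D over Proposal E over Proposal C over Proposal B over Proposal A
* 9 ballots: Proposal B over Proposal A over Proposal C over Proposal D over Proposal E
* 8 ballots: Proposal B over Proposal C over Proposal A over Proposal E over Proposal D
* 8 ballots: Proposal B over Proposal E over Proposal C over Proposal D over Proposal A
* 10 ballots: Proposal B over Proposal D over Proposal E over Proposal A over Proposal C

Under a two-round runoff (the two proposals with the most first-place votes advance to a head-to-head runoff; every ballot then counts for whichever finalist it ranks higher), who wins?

Round 1 first-place votes: Proposal A 0, Proposal B 35, Proposal C 0, Proposal D 26, Proposal E 10. Proposal B and Proposal D advance.
Runoff: Proposal B is ranked above Proposal D on 35 ballots, Proposal D above Proposal B on 36.

Proposal D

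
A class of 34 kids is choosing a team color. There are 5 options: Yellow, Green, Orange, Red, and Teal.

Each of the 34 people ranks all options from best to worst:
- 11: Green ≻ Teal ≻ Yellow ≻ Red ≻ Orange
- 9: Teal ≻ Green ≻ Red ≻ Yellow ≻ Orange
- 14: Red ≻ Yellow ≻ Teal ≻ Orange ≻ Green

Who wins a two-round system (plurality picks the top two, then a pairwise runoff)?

Round 1 first-place votes: Yellow 0, Green 11, Orange 0, Red 14, Teal 9. Red and Green advance.
Runoff: Red is ranked above Green on 14 ballots, Green above Red on 20.

Green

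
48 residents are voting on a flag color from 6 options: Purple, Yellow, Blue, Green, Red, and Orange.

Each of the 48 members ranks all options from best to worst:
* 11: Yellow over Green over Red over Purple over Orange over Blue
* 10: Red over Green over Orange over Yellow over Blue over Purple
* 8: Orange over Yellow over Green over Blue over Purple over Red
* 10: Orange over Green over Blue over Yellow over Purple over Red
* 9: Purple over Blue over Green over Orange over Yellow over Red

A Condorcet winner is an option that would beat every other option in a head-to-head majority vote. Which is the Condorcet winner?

Green

Green vs Purple: 39–9
Green vs Yellow: 29–19
Green vs Blue: 39–9
Green vs Red: 38–10
Green vs Orange: 30–18
Green beats every other option.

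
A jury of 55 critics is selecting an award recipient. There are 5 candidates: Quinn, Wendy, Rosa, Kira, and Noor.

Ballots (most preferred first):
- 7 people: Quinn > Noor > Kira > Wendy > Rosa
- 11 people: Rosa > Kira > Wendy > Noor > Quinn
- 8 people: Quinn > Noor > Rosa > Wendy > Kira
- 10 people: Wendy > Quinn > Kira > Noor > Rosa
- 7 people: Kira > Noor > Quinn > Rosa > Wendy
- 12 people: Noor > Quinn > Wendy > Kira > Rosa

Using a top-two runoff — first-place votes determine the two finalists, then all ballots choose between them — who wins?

Noor

Round 1 first-place votes: Quinn 15, Wendy 10, Rosa 11, Kira 7, Noor 12. Quinn and Noor advance.
Runoff: Quinn is ranked above Noor on 25 ballots, Noor above Quinn on 30.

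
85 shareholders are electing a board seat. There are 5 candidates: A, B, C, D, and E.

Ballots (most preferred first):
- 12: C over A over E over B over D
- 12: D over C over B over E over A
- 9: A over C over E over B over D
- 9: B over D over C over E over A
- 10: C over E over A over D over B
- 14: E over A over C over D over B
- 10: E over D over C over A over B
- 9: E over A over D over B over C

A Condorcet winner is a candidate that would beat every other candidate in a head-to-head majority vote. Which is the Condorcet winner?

C vs A: 53–32
C vs B: 67–18
C vs D: 45–40
C vs E: 52–33
C beats every other candidate.

C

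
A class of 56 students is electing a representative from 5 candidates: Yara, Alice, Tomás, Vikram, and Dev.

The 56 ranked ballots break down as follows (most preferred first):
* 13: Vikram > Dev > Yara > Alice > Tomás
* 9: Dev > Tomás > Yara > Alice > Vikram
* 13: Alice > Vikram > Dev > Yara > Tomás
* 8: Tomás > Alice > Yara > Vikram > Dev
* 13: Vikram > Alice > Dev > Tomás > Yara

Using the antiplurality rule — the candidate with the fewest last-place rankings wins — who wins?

Last-place votes: Yara 13, Alice 0, Tomás 26, Vikram 9, Dev 8.

Alice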